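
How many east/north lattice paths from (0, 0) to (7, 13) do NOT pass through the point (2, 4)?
Number of paths = 47490

Total paths from (0, 0) to (7, 13): C(20, 7) = 77520. Paths through (2, 4): (paths (0, 0) → (2, 4)) × (paths (2, 4) → (7, 13)) = C(6, 2) · C(14, 5) = 15 · 2002 = 30030. Avoidance count = 77520 − 30030 = 47490.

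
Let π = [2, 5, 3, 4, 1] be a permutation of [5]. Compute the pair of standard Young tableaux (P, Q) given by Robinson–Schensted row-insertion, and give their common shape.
P = [1, 3, 4] / [2] / [5];  Q = [1, 2, 4] / [3] / [5];  common shape = (3, 1, 1)

Row-insert the values π_1, π_2, … into P one at a time, bumping the leftmost entry strictly greater than the inserted value down to the next row. The recording tableau Q records, in position (i, j), the step at which that cell was added to P.
  Insert 2 (step 1): P = [2];  Q = [1]
  Insert 5 (step 2): P = [2, 5];  Q = [1, 2]
  Insert 3 (step 3): P = [2, 3] / [5];  Q = [1, 2] / [3]
  Insert 4 (step 4): P = [2, 3, 4] / [5];  Q = [1, 2, 4] / [3]
  Insert 1 (step 5): P = [1, 3, 4] / [2] / [5];  Q = [1, 2, 4] / [3] / [5]
Final shape: (3, 1, 1).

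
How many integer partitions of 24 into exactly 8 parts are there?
p(24, 8 parts) = 186

Partitions of n into exactly k parts are in bijection with partitions of n − k into at most k parts (subtract 1 from each part). So p(24, exactly 8) = p(16, parts ≤ 8). Computing via the recurrence p(m, j) = p(m, j−1) + p(m−j, j) gives 186.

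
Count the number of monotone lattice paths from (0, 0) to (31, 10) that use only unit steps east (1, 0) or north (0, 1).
Number of paths = 1121099408

A monotone lattice path from (0, 0) to (31, 10) consists of 31 east steps and 10 north steps in some order, so it is determined by which 31 of the 41 steps are east. The count is C(41, 31) = 1121099408.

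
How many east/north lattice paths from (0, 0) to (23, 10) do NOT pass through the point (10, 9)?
Number of paths = 91267748

Total paths from (0, 0) to (23, 10): C(33, 23) = 92561040. Paths through (10, 9): (paths (0, 0) → (10, 9)) × (paths (10, 9) → (23, 10)) = C(19, 10) · C(14, 13) = 92378 · 14 = 1293292. Avoidance count = 92561040 − 1293292 = 91267748.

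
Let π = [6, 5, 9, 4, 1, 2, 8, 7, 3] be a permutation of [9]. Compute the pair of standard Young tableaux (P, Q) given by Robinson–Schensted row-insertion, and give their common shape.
P = [1, 2, 3] / [4, 7] / [5, 8] / [6, 9];  Q = [1, 3, 7] / [2, 6] / [4, 8] / [5, 9];  common shape = (3, 2, 2, 2)

Row-insert the values π_1, π_2, … into P one at a time, bumping the leftmost entry strictly greater than the inserted value down to the next row. The recording tableau Q records, in position (i, j), the step at which that cell was added to P.
  Insert 6 (step 1): P = [6];  Q = [1]
  Insert 5 (step 2): P = [5] / [6];  Q = [1] / [2]
  Insert 9 (step 3): P = [5, 9] / [6];  Q = [1, 3] / [2]
  Insert 4 (step 4): P = [4, 9] / [5] / [6];  Q = [1, 3] / [2] / [4]
  Insert 1 (step 5): P = [1, 9] / [4] / [5] / [6];  Q = [1, 3] / [2] / [4] / [5]
  Insert 2 (step 6): P = [1, 2] / [4, 9] / [5] / [6];  Q = [1, 3] / [2, 6] / [4] / [5]
  Insert 8 (step 7): P = [1, 2, 8] / [4, 9] / [5] / [6];  Q = [1, 3, 7] / [2, 6] / [4] / [5]
  Insert 7 (step 8): P = [1, 2, 7] / [4, 8] / [5, 9] / [6];  Q = [1, 3, 7] / [2, 6] / [4, 8] / [5]
  Insert 3 (step 9): P = [1, 2, 3] / [4, 7] / [5, 8] / [6, 9];  Q = [1, 3, 7] / [2, 6] / [4, 8] / [5, 9]
Final shape: (3, 2, 2, 2).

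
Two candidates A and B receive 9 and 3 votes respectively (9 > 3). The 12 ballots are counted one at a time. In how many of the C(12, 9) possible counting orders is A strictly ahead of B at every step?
Strict-lead orderings = 110

Total orderings of the 12 votes with 9 for A: C(12, 9) = 220. By the Bertrand ballot formula (Cycle Lemma / reflection principle), the number of orderings in which A is strictly ahead of B throughout is (p − q)/(p + q) · C(p + q, p) = (9 − 3)/(9 + 3) · 220 = 110.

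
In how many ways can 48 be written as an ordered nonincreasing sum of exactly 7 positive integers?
p(48, 7 parts) = 7190

Partitions of n into exactly k parts are in bijection with partitions of n − k into at most k parts (subtract 1 from each part). So p(48, exactly 7) = p(41, parts ≤ 7). Computing via the recurrence p(m, j) = p(m, j−1) + p(m−j, j) gives 7190.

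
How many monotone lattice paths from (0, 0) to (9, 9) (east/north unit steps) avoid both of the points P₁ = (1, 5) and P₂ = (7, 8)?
Number of paths = 27857

Inclusion–exclusion. Total paths: C(18, 9) = 48620. Through P₁: C(6, 1)·C(12, 8) = 2970. Through P₂: C(15, 7)·C(3, 2) = 19305. Since P₁ is strictly southwest of P₂, a monotone path through both must visit P₁ then P₂; paths through both = C(6, 1)·C(9, 6)·C(3, 2) = 1512. Avoid both = 48620 − 2970 − 19305 + 1512 = 27857.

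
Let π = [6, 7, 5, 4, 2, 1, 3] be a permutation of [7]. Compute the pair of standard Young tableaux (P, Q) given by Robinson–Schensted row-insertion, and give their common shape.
P = [1, 3] / [2, 7] / [4] / [5] / [6];  Q = [1, 2] / [3, 7] / [4] / [5] / [6];  common shape = (2, 2, 1, 1, 1)

Row-insert the values π_1, π_2, … into P one at a time, bumping the leftmost entry strictly greater than the inserted value down to the next row. The recording tableau Q records, in position (i, j), the step at which that cell was added to P.
  Insert 6 (step 1): P = [6];  Q = [1]
  Insert 7 (step 2): P = [6, 7];  Q = [1, 2]
  Insert 5 (step 3): P = [5, 7] / [6];  Q = [1, 2] / [3]
  Insert 4 (step 4): P = [4, 7] / [5] / [6];  Q = [1, 2] / [3] / [4]
  Insert 2 (step 5): P = [2, 7] / [4] / [5] / [6];  Q = [1, 2] / [3] / [4] / [5]
  Insert 1 (step 6): P = [1, 7] / [2] / [4] / [5] / [6];  Q = [1, 2] / [3] / [4] / [5] / [6]
  Insert 3 (step 7): P = [1, 3] / [2, 7] / [4] / [5] / [6];  Q = [1, 2] / [3, 7] / [4] / [5] / [6]
Final shape: (2, 2, 1, 1, 1).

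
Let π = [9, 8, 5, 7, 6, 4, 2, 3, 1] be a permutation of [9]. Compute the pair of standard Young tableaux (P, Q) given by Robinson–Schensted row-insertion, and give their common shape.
P = [1, 3] / [2, 6] / [4] / [5] / [7] / [8] / [9];  Q = [1, 4] / [2, 8] / [3] / [5] / [6] / [7] / [9];  common shape = (2, 2, 1, 1, 1, 1, 1)

Row-insert the values π_1, π_2, … into P one at a time, bumping the leftmost entry strictly greater than the inserted value down to the next row. The recording tableau Q records, in position (i, j), the step at which that cell was added to P.
  Insert 9 (step 1): P = [9];  Q = [1]
  Insert 8 (step 2): P = [8] / [9];  Q = [1] / [2]
  Insert 5 (step 3): P = [5] / [8] / [9];  Q = [1] / [2] / [3]
  Insert 7 (step 4): P = [5, 7] / [8] / [9];  Q = [1, 4] / [2] / [3]
  Insert 6 (step 5): P = [5, 6] / [7] / [8] / [9];  Q = [1, 4] / [2] / [3] / [5]
  Insert 4 (step 6): P = [4, 6] / [5] / [7] / [8] / [9];  Q = [1, 4] / [2] / [3] / [5] / [6]
  Insert 2 (step 7): P = [2, 6] / [4] / [5] / [7] / [8] / [9];  Q = [1, 4] / [2] / [3] / [5] / [6] / [7]
  Insert 3 (step 8): P = [2, 3] / [4, 6] / [5] / [7] / [8] / [9];  Q = [1, 4] / [2, 8] / [3] / [5] / [6] / [7]
  Insert 1 (step 9): P = [1, 3] / [2, 6] / [4] / [5] / [7] / [8] / [9];  Q = [1, 4] / [2, 8] / [3] / [5] / [6] / [7] / [9]
Final shape: (2, 2, 1, 1, 1, 1, 1).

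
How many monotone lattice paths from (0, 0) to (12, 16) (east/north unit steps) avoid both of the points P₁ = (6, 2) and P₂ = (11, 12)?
Number of paths = 22996505

Inclusion–exclusion. Total paths: C(28, 12) = 30421755. Through P₁: C(8, 6)·C(20, 6) = 1085280. Through P₂: C(23, 11)·C(5, 1) = 6760390. Since P₁ is strictly southwest of P₂, a monotone path through both must visit P₁ then P₂; paths through both = C(8, 6)·C(15, 5)·C(5, 1) = 420420. Avoid both = 30421755 − 1085280 − 6760390 + 420420 = 22996505.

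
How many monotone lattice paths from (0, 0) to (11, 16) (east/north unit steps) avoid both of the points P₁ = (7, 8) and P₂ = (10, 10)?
Number of paths = 9009728

Inclusion–exclusion. Total paths: C(27, 11) = 13037895. Through P₁: C(15, 7)·C(12, 4) = 3185325. Through P₂: C(20, 10)·C(7, 1) = 1293292. Since P₁ is strictly southwest of P₂, a monotone path through both must visit P₁ then P₂; paths through both = C(15, 7)·C(5, 3)·C(7, 1) = 450450. Avoid both = 13037895 − 3185325 − 1293292 + 450450 = 9009728.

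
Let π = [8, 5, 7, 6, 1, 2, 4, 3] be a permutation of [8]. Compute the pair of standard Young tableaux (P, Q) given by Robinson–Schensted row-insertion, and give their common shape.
P = [1, 2, 3] / [4, 6] / [5] / [7] / [8];  Q = [1, 3, 7] / [2, 6] / [4] / [5] / [8];  common shape = (3, 2, 1, 1, 1)

Row-insert the values π_1, π_2, … into P one at a time, bumping the leftmost entry strictly greater than the inserted value down to the next row. The recording tableau Q records, in position (i, j), the step at which that cell was added to P.
  Insert 8 (step 1): P = [8];  Q = [1]
  Insert 5 (step 2): P = [5] / [8];  Q = [1] / [2]
  Insert 7 (step 3): P = [5, 7] / [8];  Q = [1, 3] / [2]
  Insert 6 (step 4): P = [5, 6] / [7] / [8];  Q = [1, 3] / [2] / [4]
  Insert 1 (step 5): P = [1, 6] / [5] / [7] / [8];  Q = [1, 3] / [2] / [4] / [5]
  Insert 2 (step 6): P = [1, 2] / [5, 6] / [7] / [8];  Q = [1, 3] / [2, 6] / [4] / [5]
  Insert 4 (step 7): P = [1, 2, 4] / [5, 6] / [7] / [8];  Q = [1, 3, 7] / [2, 6] / [4] / [5]
  Insert 3 (step 8): P = [1, 2, 3] / [4, 6] / [5] / [7] / [8];  Q = [1, 3, 7] / [2, 6] / [4] / [5] / [8]
Final shape: (3, 2, 1, 1, 1).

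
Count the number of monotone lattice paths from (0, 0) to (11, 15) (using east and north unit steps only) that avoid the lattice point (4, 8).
Number of paths = 6027320

Total paths from (0, 0) to (11, 15): C(26, 11) = 7726160. Paths through (4, 8): (paths (0, 0) → (4, 8)) × (paths (4, 8) → (11, 15)) = C(12, 4) · C(14, 7) = 495 · 3432 = 1698840. Avoidance count = 7726160 − 1698840 = 6027320.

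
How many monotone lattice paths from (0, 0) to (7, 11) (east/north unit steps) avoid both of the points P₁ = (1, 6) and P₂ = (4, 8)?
Number of paths = 20090

Inclusion–exclusion. Total paths: C(18, 7) = 31824. Through P₁: C(7, 1)·C(11, 6) = 3234. Through P₂: C(12, 4)·C(6, 3) = 9900. Since P₁ is strictly southwest of P₂, a monotone path through both must visit P₁ then P₂; paths through both = C(7, 1)·C(5, 3)·C(6, 3) = 1400. Avoid both = 31824 − 3234 − 9900 + 1400 = 20090.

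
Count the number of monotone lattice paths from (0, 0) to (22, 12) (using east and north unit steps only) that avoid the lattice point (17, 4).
Number of paths = 540651345

Total paths from (0, 0) to (22, 12): C(34, 22) = 548354040. Paths through (17, 4): (paths (0, 0) → (17, 4)) × (paths (17, 4) → (22, 12)) = C(21, 17) · C(13, 5) = 5985 · 1287 = 7702695. Avoidance count = 548354040 − 7702695 = 540651345.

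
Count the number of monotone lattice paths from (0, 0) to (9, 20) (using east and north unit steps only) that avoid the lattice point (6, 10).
Number of paths = 7724717

Total paths from (0, 0) to (9, 20): C(29, 9) = 10015005. Paths through (6, 10): (paths (0, 0) → (6, 10)) × (paths (6, 10) → (9, 20)) = C(16, 6) · C(13, 3) = 8008 · 286 = 2290288. Avoidance count = 10015005 − 2290288 = 7724717.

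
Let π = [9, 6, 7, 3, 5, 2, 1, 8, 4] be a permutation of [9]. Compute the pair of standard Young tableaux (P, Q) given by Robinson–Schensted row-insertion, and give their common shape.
P = [1, 4, 8] / [2, 5] / [3, 7] / [6] / [9];  Q = [1, 3, 8] / [2, 5] / [4, 9] / [6] / [7];  common shape = (3, 2, 2, 1, 1)

Row-insert the values π_1, π_2, … into P one at a time, bumping the leftmost entry strictly greater than the inserted value down to the next row. The recording tableau Q records, in position (i, j), the step at which that cell was added to P.
  Insert 9 (step 1): P = [9];  Q = [1]
  Insert 6 (step 2): P = [6] / [9];  Q = [1] / [2]
  Insert 7 (step 3): P = [6, 7] / [9];  Q = [1, 3] / [2]
  Insert 3 (step 4): P = [3, 7] / [6] / [9];  Q = [1, 3] / [2] / [4]
  Insert 5 (step 5): P = [3, 5] / [6, 7] / [9];  Q = [1, 3] / [2, 5] / [4]
  Insert 2 (step 6): P = [2, 5] / [3, 7] / [6] / [9];  Q = [1, 3] / [2, 5] / [4] / [6]
  Insert 1 (step 7): P = [1, 5] / [2, 7] / [3] / [6] / [9];  Q = [1, 3] / [2, 5] / [4] / [6] / [7]
  Insert 8 (step 8): P = [1, 5, 8] / [2, 7] / [3] / [6] / [9];  Q = [1, 3, 8] / [2, 5] / [4] / [6] / [7]
  Insert 4 (step 9): P = [1, 4, 8] / [2, 5] / [3, 7] / [6] / [9];  Q = [1, 3, 8] / [2, 5] / [4, 9] / [6] / [7]
Final shape: (3, 2, 2, 1, 1).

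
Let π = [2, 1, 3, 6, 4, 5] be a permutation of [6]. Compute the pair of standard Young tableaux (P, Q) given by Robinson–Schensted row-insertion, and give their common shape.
P = [1, 3, 4, 5] / [2, 6];  Q = [1, 3, 4, 6] / [2, 5];  common shape = (4, 2)

Row-insert the values π_1, π_2, … into P one at a time, bumping the leftmost entry strictly greater than the inserted value down to the next row. The recording tableau Q records, in position (i, j), the step at which that cell was added to P.
  Insert 2 (step 1): P = [2];  Q = [1]
  Insert 1 (step 2): P = [1] / [2];  Q = [1] / [2]
  Insert 3 (step 3): P = [1, 3] / [2];  Q = [1, 3] / [2]
  Insert 6 (step 4): P = [1, 3, 6] / [2];  Q = [1, 3, 4] / [2]
  Insert 4 (step 5): P = [1, 3, 4] / [2, 6];  Q = [1, 3, 4] / [2, 5]
  Insert 5 (step 6): P = [1, 3, 4, 5] / [2, 6];  Q = [1, 3, 4, 6] / [2, 5]
Final shape: (4, 2).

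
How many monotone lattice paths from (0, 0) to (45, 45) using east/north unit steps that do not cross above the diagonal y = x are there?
C_45 = 2257117854077248073253720

These NE paths below the diagonal are counted by the Catalan number C_n = (1/(n + 1)) · C(2n, n). For n = 45: C_45 = (1/46) · C(90, 45) = 103827421287553411369671120/46 = 2257117854077248073253720.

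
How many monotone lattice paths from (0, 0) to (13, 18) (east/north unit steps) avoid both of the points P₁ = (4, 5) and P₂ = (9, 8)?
Number of paths = 126306901

Inclusion–exclusion. Total paths: C(31, 13) = 206253075. Through P₁: C(9, 4)·C(22, 9) = 62674920. Through P₂: C(17, 9)·C(14, 4) = 24334310. Since P₁ is strictly southwest of P₂, a monotone path through both must visit P₁ then P₂; paths through both = C(9, 4)·C(8, 5)·C(14, 4) = 7063056. Avoid both = 206253075 − 62674920 − 24334310 + 7063056 = 126306901.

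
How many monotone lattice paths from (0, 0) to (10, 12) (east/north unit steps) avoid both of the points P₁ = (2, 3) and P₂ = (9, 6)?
Number of paths = 376911

Inclusion–exclusion. Total paths: C(22, 10) = 646646. Through P₁: C(5, 2)·C(17, 8) = 243100. Through P₂: C(15, 9)·C(7, 1) = 35035. Since P₁ is strictly southwest of P₂, a monotone path through both must visit P₁ then P₂; paths through both = C(5, 2)·C(10, 7)·C(7, 1) = 8400. Avoid both = 646646 − 243100 − 35035 + 8400 = 376911.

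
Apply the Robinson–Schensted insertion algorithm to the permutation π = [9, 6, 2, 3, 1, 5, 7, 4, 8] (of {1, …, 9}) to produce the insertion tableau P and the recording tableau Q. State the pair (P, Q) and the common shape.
P = [1, 3, 4, 7, 8] / [2, 5] / [6] / [9];  Q = [1, 4, 6, 7, 9] / [2, 8] / [3] / [5];  common shape = (5, 2, 1, 1)

Row-insert the values π_1, π_2, … into P one at a time, bumping the leftmost entry strictly greater than the inserted value down to the next row. The recording tableau Q records, in position (i, j), the step at which that cell was added to P.
  Insert 9 (step 1): P = [9];  Q = [1]
  Insert 6 (step 2): P = [6] / [9];  Q = [1] / [2]
  Insert 2 (step 3): P = [2] / [6] / [9];  Q = [1] / [2] / [3]
  Insert 3 (step 4): P = [2, 3] / [6] / [9];  Q = [1, 4] / [2] / [3]
  Insert 1 (step 5): P = [1, 3] / [2] / [6] / [9];  Q = [1, 4] / [2] / [3] / [5]
  Insert 5 (step 6): P = [1, 3, 5] / [2] / [6] / [9];  Q = [1, 4, 6] / [2] / [3] / [5]
  Insert 7 (step 7): P = [1, 3, 5, 7] / [2] / [6] / [9];  Q = [1, 4, 6, 7] / [2] / [3] / [5]
  Insert 4 (step 8): P = [1, 3, 4, 7] / [2, 5] / [6] / [9];  Q = [1, 4, 6, 7] / [2, 8] / [3] / [5]
  Insert 8 (step 9): P = [1, 3, 4, 7, 8] / [2, 5] / [6] / [9];  Q = [1, 4, 6, 7, 9] / [2, 8] / [3] / [5]
Final shape: (5, 2, 1, 1).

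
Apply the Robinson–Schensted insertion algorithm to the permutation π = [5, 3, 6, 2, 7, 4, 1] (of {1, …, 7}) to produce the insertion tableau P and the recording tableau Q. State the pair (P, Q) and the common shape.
P = [1, 4, 7] / [2, 6] / [3] / [5];  Q = [1, 3, 5] / [2, 6] / [4] / [7];  common shape = (3, 2, 1, 1)

Row-insert the values π_1, π_2, … into P one at a time, bumping the leftmost entry strictly greater than the inserted value down to the next row. The recording tableau Q records, in position (i, j), the step at which that cell was added to P.
  Insert 5 (step 1): P = [5];  Q = [1]
  Insert 3 (step 2): P = [3] / [5];  Q = [1] / [2]
  Insert 6 (step 3): P = [3, 6] / [5];  Q = [1, 3] / [2]
  Insert 2 (step 4): P = [2, 6] / [3] / [5];  Q = [1, 3] / [2] / [4]
  Insert 7 (step 5): P = [2, 6, 7] / [3] / [5];  Q = [1, 3, 5] / [2] / [4]
  Insert 4 (step 6): P = [2, 4, 7] / [3, 6] / [5];  Q = [1, 3, 5] / [2, 6] / [4]
  Insert 1 (step 7): P = [1, 4, 7] / [2, 6] / [3] / [5];  Q = [1, 3, 5] / [2, 6] / [4] / [7]
Final shape: (3, 2, 1, 1).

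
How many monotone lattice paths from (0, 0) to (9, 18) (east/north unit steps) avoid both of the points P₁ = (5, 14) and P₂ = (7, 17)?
Number of paths = 3183393

Inclusion–exclusion. Total paths: C(27, 9) = 4686825. Through P₁: C(19, 5)·C(8, 4) = 813960. Through P₂: C(24, 7)·C(3, 2) = 1038312. Since P₁ is strictly southwest of P₂, a monotone path through both must visit P₁ then P₂; paths through both = C(19, 5)·C(5, 2)·C(3, 2) = 348840. Avoid both = 4686825 − 813960 − 1038312 + 348840 = 3183393.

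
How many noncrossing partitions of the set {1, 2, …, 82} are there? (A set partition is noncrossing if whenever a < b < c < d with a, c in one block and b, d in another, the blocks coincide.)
C_82 = 17526585015616776834735140517915655636396234280

These noncrossing partitions are counted by the Catalan number C_n = (1/(n + 1)) · C(2n, n). For n = 82: C_82 = (1/83) · C(164, 82) = 1454706556296192477283016662986999417820887445240/83 = 17526585015616776834735140517915655636396234280.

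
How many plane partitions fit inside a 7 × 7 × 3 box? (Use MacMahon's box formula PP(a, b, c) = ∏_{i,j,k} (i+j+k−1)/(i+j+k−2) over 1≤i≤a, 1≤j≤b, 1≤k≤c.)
PP(7, 7, 3) = 877262100

Evaluate the triple product over i = 1..7, j = 1..7, k = 1..3. The factors are (2/1) · (3/2) · (4/3) · (3/2) · (4/3) · (5/4) · (4/3) · (5/4) · … (147 factors total). The numerators and denominators telescope so the product is an integer; carrying out the multiplication exactly gives PP(7, 7, 3) = 877262100.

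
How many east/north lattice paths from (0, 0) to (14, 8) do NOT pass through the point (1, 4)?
Number of paths = 307870

Total paths from (0, 0) to (14, 8): C(22, 14) = 319770. Paths through (1, 4): (paths (0, 0) → (1, 4)) × (paths (1, 4) → (14, 8)) = C(5, 1) · C(17, 13) = 5 · 2380 = 11900. Avoidance count = 319770 − 11900 = 307870.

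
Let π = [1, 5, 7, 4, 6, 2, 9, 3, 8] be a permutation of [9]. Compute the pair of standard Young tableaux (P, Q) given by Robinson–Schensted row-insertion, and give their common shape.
P = [1, 2, 3, 8] / [4, 6, 9] / [5, 7];  Q = [1, 2, 3, 7] / [4, 5, 9] / [6, 8];  common shape = (4, 3, 2)

Row-insert the values π_1, π_2, … into P one at a time, bumping the leftmost entry strictly greater than the inserted value down to the next row. The recording tableau Q records, in position (i, j), the step at which that cell was added to P.
  Insert 1 (step 1): P = [1];  Q = [1]
  Insert 5 (step 2): P = [1, 5];  Q = [1, 2]
  Insert 7 (step 3): P = [1, 5, 7];  Q = [1, 2, 3]
  Insert 4 (step 4): P = [1, 4, 7] / [5];  Q = [1, 2, 3] / [4]
  Insert 6 (step 5): P = [1, 4, 6] / [5, 7];  Q = [1, 2, 3] / [4, 5]
  Insert 2 (step 6): P = [1, 2, 6] / [4, 7] / [5];  Q = [1, 2, 3] / [4, 5] / [6]
  Insert 9 (step 7): P = [1, 2, 6, 9] / [4, 7] / [5];  Q = [1, 2, 3, 7] / [4, 5] / [6]
  Insert 3 (step 8): P = [1, 2, 3, 9] / [4, 6] / [5, 7];  Q = [1, 2, 3, 7] / [4, 5] / [6, 8]
  Insert 8 (step 9): P = [1, 2, 3, 8] / [4, 6, 9] / [5, 7];  Q = [1, 2, 3, 7] / [4, 5, 9] / [6, 8]
Final shape: (4, 3, 2).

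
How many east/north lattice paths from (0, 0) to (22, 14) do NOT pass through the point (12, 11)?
Number of paths = 3409602892

Total paths from (0, 0) to (22, 14): C(36, 22) = 3796297200. Paths through (12, 11): (paths (0, 0) → (12, 11)) × (paths (12, 11) → (22, 14)) = C(23, 12) · C(13, 10) = 1352078 · 286 = 386694308. Avoidance count = 3796297200 − 386694308 = 3409602892.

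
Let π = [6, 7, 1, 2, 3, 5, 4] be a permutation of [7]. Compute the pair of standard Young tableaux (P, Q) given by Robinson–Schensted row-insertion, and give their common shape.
P = [1, 2, 3, 4] / [5, 7] / [6];  Q = [1, 2, 5, 6] / [3, 4] / [7];  common shape = (4, 2, 1)

Row-insert the values π_1, π_2, … into P one at a time, bumping the leftmost entry strictly greater than the inserted value down to the next row. The recording tableau Q records, in position (i, j), the step at which that cell was added to P.
  Insert 6 (step 1): P = [6];  Q = [1]
  Insert 7 (step 2): P = [6, 7];  Q = [1, 2]
  Insert 1 (step 3): P = [1, 7] / [6];  Q = [1, 2] / [3]
  Insert 2 (step 4): P = [1, 2] / [6, 7];  Q = [1, 2] / [3, 4]
  Insert 3 (step 5): P = [1, 2, 3] / [6, 7];  Q = [1, 2, 5] / [3, 4]
  Insert 5 (step 6): P = [1, 2, 3, 5] / [6, 7];  Q = [1, 2, 5, 6] / [3, 4]
  Insert 4 (step 7): P = [1, 2, 3, 4] / [5, 7] / [6];  Q = [1, 2, 5, 6] / [3, 4] / [7]
Final shape: (4, 2, 1).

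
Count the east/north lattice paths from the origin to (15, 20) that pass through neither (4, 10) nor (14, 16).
Number of paths = 2207841109

Inclusion–exclusion. Total paths: C(35, 15) = 3247943160. Through P₁: C(14, 4)·C(21, 11) = 353068716. Through P₂: C(30, 14)·C(5, 1) = 727113375. Since P₁ is strictly southwest of P₂, a monotone path through both must visit P₁ then P₂; paths through both = C(14, 4)·C(16, 10)·C(5, 1) = 40080040. Avoid both = 3247943160 − 353068716 − 727113375 + 40080040 = 2207841109.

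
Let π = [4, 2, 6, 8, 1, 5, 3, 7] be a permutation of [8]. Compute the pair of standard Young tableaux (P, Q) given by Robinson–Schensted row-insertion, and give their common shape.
P = [1, 3, 7] / [2, 5, 8] / [4, 6];  Q = [1, 3, 4] / [2, 6, 8] / [5, 7];  common shape = (3, 3, 2)

Row-insert the values π_1, π_2, … into P one at a time, bumping the leftmost entry strictly greater than the inserted value down to the next row. The recording tableau Q records, in position (i, j), the step at which that cell was added to P.
  Insert 4 (step 1): P = [4];  Q = [1]
  Insert 2 (step 2): P = [2] / [4];  Q = [1] / [2]
  Insert 6 (step 3): P = [2, 6] / [4];  Q = [1, 3] / [2]
  Insert 8 (step 4): P = [2, 6, 8] / [4];  Q = [1, 3, 4] / [2]
  Insert 1 (step 5): P = [1, 6, 8] / [2] / [4];  Q = [1, 3, 4] / [2] / [5]
  Insert 5 (step 6): P = [1, 5, 8] / [2, 6] / [4];  Q = [1, 3, 4] / [2, 6] / [5]
  Insert 3 (step 7): P = [1, 3, 8] / [2, 5] / [4, 6];  Q = [1, 3, 4] / [2, 6] / [5, 7]
  Insert 7 (step 8): P = [1, 3, 7] / [2, 5, 8] / [4, 6];  Q = [1, 3, 4] / [2, 6, 8] / [5, 7]
Final shape: (3, 3, 2).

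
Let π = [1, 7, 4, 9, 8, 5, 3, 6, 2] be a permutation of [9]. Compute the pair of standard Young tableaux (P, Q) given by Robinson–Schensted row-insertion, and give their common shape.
P = [1, 2, 5, 6] / [3, 8] / [4] / [7] / [9];  Q = [1, 2, 4, 8] / [3, 5] / [6] / [7] / [9];  common shape = (4, 2, 1, 1, 1)

Row-insert the values π_1, π_2, … into P one at a time, bumping the leftmost entry strictly greater than the inserted value down to the next row. The recording tableau Q records, in position (i, j), the step at which that cell was added to P.
  Insert 1 (step 1): P = [1];  Q = [1]
  Insert 7 (step 2): P = [1, 7];  Q = [1, 2]
  Insert 4 (step 3): P = [1, 4] / [7];  Q = [1, 2] / [3]
  Insert 9 (step 4): P = [1, 4, 9] / [7];  Q = [1, 2, 4] / [3]
  Insert 8 (step 5): P = [1, 4, 8] / [7, 9];  Q = [1, 2, 4] / [3, 5]
  Insert 5 (step 6): P = [1, 4, 5] / [7, 8] / [9];  Q = [1, 2, 4] / [3, 5] / [6]
  Insert 3 (step 7): P = [1, 3, 5] / [4, 8] / [7] / [9];  Q = [1, 2, 4] / [3, 5] / [6] / [7]
  Insert 6 (step 8): P = [1, 3, 5, 6] / [4, 8] / [7] / [9];  Q = [1, 2, 4, 8] / [3, 5] / [6] / [7]
  Insert 2 (step 9): P = [1, 2, 5, 6] / [3, 8] / [4] / [7] / [9];  Q = [1, 2, 4, 8] / [3, 5] / [6] / [7] / [9]
Final shape: (4, 2, 1, 1, 1).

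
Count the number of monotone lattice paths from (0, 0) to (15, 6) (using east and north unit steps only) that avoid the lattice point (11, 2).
Number of paths = 48804

Total paths from (0, 0) to (15, 6): C(21, 15) = 54264. Paths through (11, 2): (paths (0, 0) → (11, 2)) × (paths (11, 2) → (15, 6)) = C(13, 11) · C(8, 4) = 78 · 70 = 5460. Avoidance count = 54264 − 5460 = 48804.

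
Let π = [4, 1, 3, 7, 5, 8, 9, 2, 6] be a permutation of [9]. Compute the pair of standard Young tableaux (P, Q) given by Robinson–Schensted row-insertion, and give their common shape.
P = [1, 2, 5, 6, 9] / [3, 7, 8] / [4];  Q = [1, 3, 4, 6, 7] / [2, 5, 9] / [8];  common shape = (5, 3, 1)

Row-insert the values π_1, π_2, … into P one at a time, bumping the leftmost entry strictly greater than the inserted value down to the next row. The recording tableau Q records, in position (i, j), the step at which that cell was added to P.
  Insert 4 (step 1): P = [4];  Q = [1]
  Insert 1 (step 2): P = [1] / [4];  Q = [1] / [2]
  Insert 3 (step 3): P = [1, 3] / [4];  Q = [1, 3] / [2]
  Insert 7 (step 4): P = [1, 3, 7] / [4];  Q = [1, 3, 4] / [2]
  Insert 5 (step 5): P = [1, 3, 5] / [4, 7];  Q = [1, 3, 4] / [2, 5]
  Insert 8 (step 6): P = [1, 3, 5, 8] / [4, 7];  Q = [1, 3, 4, 6] / [2, 5]
  Insert 9 (step 7): P = [1, 3, 5, 8, 9] / [4, 7];  Q = [1, 3, 4, 6, 7] / [2, 5]
  Insert 2 (step 8): P = [1, 2, 5, 8, 9] / [3, 7] / [4];  Q = [1, 3, 4, 6, 7] / [2, 5] / [8]
  Insert 6 (step 9): P = [1, 2, 5, 6, 9] / [3, 7, 8] / [4];  Q = [1, 3, 4, 6, 7] / [2, 5, 9] / [8]
Final shape: (5, 3, 1).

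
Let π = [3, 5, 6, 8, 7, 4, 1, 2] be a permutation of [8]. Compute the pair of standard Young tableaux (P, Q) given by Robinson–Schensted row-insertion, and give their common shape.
P = [1, 2, 6, 7] / [3, 4] / [5] / [8];  Q = [1, 2, 3, 4] / [5, 8] / [6] / [7];  common shape = (4, 2, 1, 1)

Row-insert the values π_1, π_2, … into P one at a time, bumping the leftmost entry strictly greater than the inserted value down to the next row. The recording tableau Q records, in position (i, j), the step at which that cell was added to P.
  Insert 3 (step 1): P = [3];  Q = [1]
  Insert 5 (step 2): P = [3, 5];  Q = [1, 2]
  Insert 6 (step 3): P = [3, 5, 6];  Q = [1, 2, 3]
  Insert 8 (step 4): P = [3, 5, 6, 8];  Q = [1, 2, 3, 4]
  Insert 7 (step 5): P = [3, 5, 6, 7] / [8];  Q = [1, 2, 3, 4] / [5]
  Insert 4 (step 6): P = [3, 4, 6, 7] / [5] / [8];  Q = [1, 2, 3, 4] / [5] / [6]
  Insert 1 (step 7): P = [1, 4, 6, 7] / [3] / [5] / [8];  Q = [1, 2, 3, 4] / [5] / [6] / [7]
  Insert 2 (step 8): P = [1, 2, 6, 7] / [3, 4] / [5] / [8];  Q = [1, 2, 3, 4] / [5, 8] / [6] / [7]
Final shape: (4, 2, 1, 1).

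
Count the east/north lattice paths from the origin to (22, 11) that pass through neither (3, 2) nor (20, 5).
Number of paths = 123299280

Inclusion–exclusion. Total paths: C(33, 22) = 193536720. Through P₁: C(5, 3)·C(28, 19) = 69069000. Through P₂: C(25, 20)·C(8, 2) = 1487640. Since P₁ is strictly southwest of P₂, a monotone path through both must visit P₁ then P₂; paths through both = C(5, 3)·C(20, 17)·C(8, 2) = 319200. Avoid both = 193536720 − 69069000 − 1487640 + 319200 = 123299280.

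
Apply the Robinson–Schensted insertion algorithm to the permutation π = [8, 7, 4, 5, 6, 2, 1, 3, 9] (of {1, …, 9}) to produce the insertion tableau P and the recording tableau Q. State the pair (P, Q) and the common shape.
P = [1, 3, 6, 9] / [2, 5] / [4] / [7] / [8];  Q = [1, 4, 5, 9] / [2, 8] / [3] / [6] / [7];  common shape = (4, 2, 1, 1, 1)

Row-insert the values π_1, π_2, … into P one at a time, bumping the leftmost entry strictly greater than the inserted value down to the next row. The recording tableau Q records, in position (i, j), the step at which that cell was added to P.
  Insert 8 (step 1): P = [8];  Q = [1]
  Insert 7 (step 2): P = [7] / [8];  Q = [1] / [2]
  Insert 4 (step 3): P = [4] / [7] / [8];  Q = [1] / [2] / [3]
  Insert 5 (step 4): P = [4, 5] / [7] / [8];  Q = [1, 4] / [2] / [3]
  Insert 6 (step 5): P = [4, 5, 6] / [7] / [8];  Q = [1, 4, 5] / [2] / [3]
  Insert 2 (step 6): P = [2, 5, 6] / [4] / [7] / [8];  Q = [1, 4, 5] / [2] / [3] / [6]
  Insert 1 (step 7): P = [1, 5, 6] / [2] / [4] / [7] / [8];  Q = [1, 4, 5] / [2] / [3] / [6] / [7]
  Insert 3 (step 8): P = [1, 3, 6] / [2, 5] / [4] / [7] / [8];  Q = [1, 4, 5] / [2, 8] / [3] / [6] / [7]
  Insert 9 (step 9): P = [1, 3, 6, 9] / [2, 5] / [4] / [7] / [8];  Q = [1, 4, 5, 9] / [2, 8] / [3] / [6] / [7]
Final shape: (4, 2, 1, 1, 1).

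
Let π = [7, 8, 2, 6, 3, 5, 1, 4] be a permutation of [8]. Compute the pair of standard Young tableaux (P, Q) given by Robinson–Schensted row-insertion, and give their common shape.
P = [1, 3, 4] / [2, 5] / [6, 8] / [7];  Q = [1, 2, 6] / [3, 4] / [5, 8] / [7];  common shape = (3, 2, 2, 1)

Row-insert the values π_1, π_2, … into P one at a time, bumping the leftmost entry strictly greater than the inserted value down to the next row. The recording tableau Q records, in position (i, j), the step at which that cell was added to P.
  Insert 7 (step 1): P = [7];  Q = [1]
  Insert 8 (step 2): P = [7, 8];  Q = [1, 2]
  Insert 2 (step 3): P = [2, 8] / [7];  Q = [1, 2] / [3]
  Insert 6 (step 4): P = [2, 6] / [7, 8];  Q = [1, 2] / [3, 4]
  Insert 3 (step 5): P = [2, 3] / [6, 8] / [7];  Q = [1, 2] / [3, 4] / [5]
  Insert 5 (step 6): P = [2, 3, 5] / [6, 8] / [7];  Q = [1, 2, 6] / [3, 4] / [5]
  Insert 1 (step 7): P = [1, 3, 5] / [2, 8] / [6] / [7];  Q = [1, 2, 6] / [3, 4] / [5] / [7]
  Insert 4 (step 8): P = [1, 3, 4] / [2, 5] / [6, 8] / [7];  Q = [1, 2, 6] / [3, 4] / [5, 8] / [7]
Final shape: (3, 2, 2, 1).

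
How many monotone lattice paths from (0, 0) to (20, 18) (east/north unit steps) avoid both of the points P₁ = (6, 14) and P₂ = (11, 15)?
Number of paths = 31810803010

Inclusion–exclusion. Total paths: C(38, 20) = 33578000610. Through P₁: C(20, 6)·C(18, 14) = 118605600. Through P₂: C(26, 11)·C(12, 9) = 1699755200. Since P₁ is strictly southwest of P₂, a monotone path through both must visit P₁ then P₂; paths through both = C(20, 6)·C(6, 5)·C(12, 9) = 51163200. Avoid both = 33578000610 − 118605600 − 1699755200 + 51163200 = 31810803010.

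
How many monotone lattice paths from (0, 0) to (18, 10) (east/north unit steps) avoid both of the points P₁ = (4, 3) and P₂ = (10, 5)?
Number of paths = 6449709

Inclusion–exclusion. Total paths: C(28, 18) = 13123110. Through P₁: C(7, 4)·C(21, 14) = 4069800. Through P₂: C(15, 10)·C(13, 8) = 3864861. Since P₁ is strictly southwest of P₂, a monotone path through both must visit P₁ then P₂; paths through both = C(7, 4)·C(8, 6)·C(13, 8) = 1261260. Avoid both = 13123110 − 4069800 − 3864861 + 1261260 = 6449709.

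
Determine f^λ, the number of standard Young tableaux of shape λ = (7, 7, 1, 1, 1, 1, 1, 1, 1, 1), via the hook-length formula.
# SYT of shape (7, 7, 1, 1, 1, 1, 1, 1, 1, 1) = 32008977

Hook-length formula: f^λ = n! / Π hook(c), product over all cells c of the Young diagram. For λ = (7, 7, 1, 1, 1, 1, 1, 1, 1, 1), n = 22 boxes. Hook lengths by row (left-to-right, top-to-bottom): [16, 7, 6, 5, 4, 3, 2]; [15, 6, 5, 4, 3, 2, 1]; [8]; [7]; [6]; [5]; [4]; [3]; [2]; [1]. Product of hooks = 35115171840000. So f^λ = 22! / 35115171840000 = 1124000727777607680000 / 35115171840000 = 32008977.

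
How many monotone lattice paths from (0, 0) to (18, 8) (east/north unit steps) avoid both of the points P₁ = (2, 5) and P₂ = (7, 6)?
Number of paths = 1417906

Inclusion–exclusion. Total paths: C(26, 18) = 1562275. Through P₁: C(7, 2)·C(19, 16) = 20349. Through P₂: C(13, 7)·C(13, 11) = 133848. Since P₁ is strictly southwest of P₂, a monotone path through both must visit P₁ then P₂; paths through both = C(7, 2)·C(6, 5)·C(13, 11) = 9828. Avoid both = 1562275 − 20349 − 133848 + 9828 = 1417906.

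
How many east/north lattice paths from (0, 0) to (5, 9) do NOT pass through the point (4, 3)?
Number of paths = 1757

Total paths from (0, 0) to (5, 9): C(14, 5) = 2002. Paths through (4, 3): (paths (0, 0) → (4, 3)) × (paths (4, 3) → (5, 9)) = C(7, 4) · C(7, 1) = 35 · 7 = 245. Avoidance count = 2002 − 245 = 1757.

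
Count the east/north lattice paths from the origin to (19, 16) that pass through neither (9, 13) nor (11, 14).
Number of paths = 3784235530

Inclusion–exclusion. Total paths: C(35, 19) = 4059928950. Through P₁: C(22, 9)·C(13, 10) = 142262120. Through P₂: C(25, 11)·C(10, 8) = 200583000. Since P₁ is strictly southwest of P₂, a monotone path through both must visit P₁ then P₂; paths through both = C(22, 9)·C(3, 2)·C(10, 8) = 67151700. Avoid both = 4059928950 − 142262120 − 200583000 + 67151700 = 3784235530.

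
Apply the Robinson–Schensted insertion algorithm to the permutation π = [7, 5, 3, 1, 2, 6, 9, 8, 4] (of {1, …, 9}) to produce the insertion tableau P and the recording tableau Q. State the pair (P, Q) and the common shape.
P = [1, 2, 4, 8] / [3, 6] / [5, 9] / [7];  Q = [1, 5, 6, 7] / [2, 8] / [3, 9] / [4];  common shape = (4, 2, 2, 1)

Row-insert the values π_1, π_2, … into P one at a time, bumping the leftmost entry strictly greater than the inserted value down to the next row. The recording tableau Q records, in position (i, j), the step at which that cell was added to P.
  Insert 7 (step 1): P = [7];  Q = [1]
  Insert 5 (step 2): P = [5] / [7];  Q = [1] / [2]
  Insert 3 (step 3): P = [3] / [5] / [7];  Q = [1] / [2] / [3]
  Insert 1 (step 4): P = [1] / [3] / [5] / [7];  Q = [1] / [2] / [3] / [4]
  Insert 2 (step 5): P = [1, 2] / [3] / [5] / [7];  Q = [1, 5] / [2] / [3] / [4]
  Insert 6 (step 6): P = [1, 2, 6] / [3] / [5] / [7];  Q = [1, 5, 6] / [2] / [3] / [4]
  Insert 9 (step 7): P = [1, 2, 6, 9] / [3] / [5] / [7];  Q = [1, 5, 6, 7] / [2] / [3] / [4]
  Insert 8 (step 8): P = [1, 2, 6, 8] / [3, 9] / [5] / [7];  Q = [1, 5, 6, 7] / [2, 8] / [3] / [4]
  Insert 4 (step 9): P = [1, 2, 4, 8] / [3, 6] / [5, 9] / [7];  Q = [1, 5, 6, 7] / [2, 8] / [3, 9] / [4]
Final shape: (4, 2, 2, 1).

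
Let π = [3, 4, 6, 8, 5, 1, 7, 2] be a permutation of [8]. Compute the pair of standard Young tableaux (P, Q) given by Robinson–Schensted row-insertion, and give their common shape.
P = [1, 2, 5, 7] / [3, 4] / [6, 8];  Q = [1, 2, 3, 4] / [5, 7] / [6, 8];  common shape = (4, 2, 2)

Row-insert the values π_1, π_2, … into P one at a time, bumping the leftmost entry strictly greater than the inserted value down to the next row. The recording tableau Q records, in position (i, j), the step at which that cell was added to P.
  Insert 3 (step 1): P = [3];  Q = [1]
  Insert 4 (step 2): P = [3, 4];  Q = [1, 2]
  Insert 6 (step 3): P = [3, 4, 6];  Q = [1, 2, 3]
  Insert 8 (step 4): P = [3, 4, 6, 8];  Q = [1, 2, 3, 4]
  Insert 5 (step 5): P = [3, 4, 5, 8] / [6];  Q = [1, 2, 3, 4] / [5]
  Insert 1 (step 6): P = [1, 4, 5, 8] / [3] / [6];  Q = [1, 2, 3, 4] / [5] / [6]
  Insert 7 (step 7): P = [1, 4, 5, 7] / [3, 8] / [6];  Q = [1, 2, 3, 4] / [5, 7] / [6]
  Insert 2 (step 8): P = [1, 2, 5, 7] / [3, 4] / [6, 8];  Q = [1, 2, 3, 4] / [5, 7] / [6, 8]
Final shape: (4, 2, 2).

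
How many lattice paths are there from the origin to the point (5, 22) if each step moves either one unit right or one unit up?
Number of paths = 80730

A monotone lattice path from (0, 0) to (5, 22) consists of 5 east steps and 22 north steps in some order, so it is determined by which 5 of the 27 steps are east. The count is C(27, 5) = 80730.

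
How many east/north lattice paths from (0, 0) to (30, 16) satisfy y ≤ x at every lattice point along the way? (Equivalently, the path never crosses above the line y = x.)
Number of paths = 479755088010

By the reflection principle (André's argument), the number of monotone paths to (30, 16) with n ≤ m that never go above y = x is C(46, 30) − C(46, 31) = 991493848554 − 511738760544 = 479755088010.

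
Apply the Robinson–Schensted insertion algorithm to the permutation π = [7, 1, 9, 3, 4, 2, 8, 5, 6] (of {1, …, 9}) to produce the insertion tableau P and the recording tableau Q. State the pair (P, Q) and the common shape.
P = [1, 2, 4, 5, 6] / [3, 8] / [7, 9];  Q = [1, 3, 5, 7, 9] / [2, 4] / [6, 8];  common shape = (5, 2, 2)

Row-insert the values π_1, π_2, … into P one at a time, bumping the leftmost entry strictly greater than the inserted value down to the next row. The recording tableau Q records, in position (i, j), the step at which that cell was added to P.
  Insert 7 (step 1): P = [7];  Q = [1]
  Insert 1 (step 2): P = [1] / [7];  Q = [1] / [2]
  Insert 9 (step 3): P = [1, 9] / [7];  Q = [1, 3] / [2]
  Insert 3 (step 4): P = [1, 3] / [7, 9];  Q = [1, 3] / [2, 4]
  Insert 4 (step 5): P = [1, 3, 4] / [7, 9];  Q = [1, 3, 5] / [2, 4]
  Insert 2 (step 6): P = [1, 2, 4] / [3, 9] / [7];  Q = [1, 3, 5] / [2, 4] / [6]
  Insert 8 (step 7): P = [1, 2, 4, 8] / [3, 9] / [7];  Q = [1, 3, 5, 7] / [2, 4] / [6]
  Insert 5 (step 8): P = [1, 2, 4, 5] / [3, 8] / [7, 9];  Q = [1, 3, 5, 7] / [2, 4] / [6, 8]
  Insert 6 (step 9): P = [1, 2, 4, 5, 6] / [3, 8] / [7, 9];  Q = [1, 3, 5, 7, 9] / [2, 4] / [6, 8]
Final shape: (5, 2, 2).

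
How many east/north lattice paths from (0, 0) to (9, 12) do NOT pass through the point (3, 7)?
Number of paths = 238490

Total paths from (0, 0) to (9, 12): C(21, 9) = 293930. Paths through (3, 7): (paths (0, 0) → (3, 7)) × (paths (3, 7) → (9, 12)) = C(10, 3) · C(11, 6) = 120 · 462 = 55440. Avoidance count = 293930 − 55440 = 238490.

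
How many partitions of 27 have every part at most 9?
p(27, parts ≤ 9) = 1845

Use the recurrence p(n, m) = p(n, m−1) + p(n−m, m): either the largest part is < m (count p(n, m−1)) or the largest part is exactly m (remove one copy of m, count p(n−m, m)). With p(0, ·) = 1 this gives p(27, parts ≤ 9) = 1845. (By conjugating Young diagrams, this also counts partitions of 27 into at most 9 parts.)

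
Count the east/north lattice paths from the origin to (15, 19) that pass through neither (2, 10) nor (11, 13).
Number of paths = 1301996760

Inclusion–exclusion. Total paths: C(34, 15) = 1855967520. Through P₁: C(12, 2)·C(22, 13) = 32829720. Through P₂: C(24, 11)·C(10, 4) = 524190240. Since P₁ is strictly southwest of P₂, a monotone path through both must visit P₁ then P₂; paths through both = C(12, 2)·C(12, 9)·C(10, 4) = 3049200. Avoid both = 1855967520 − 32829720 − 524190240 + 3049200 = 1301996760.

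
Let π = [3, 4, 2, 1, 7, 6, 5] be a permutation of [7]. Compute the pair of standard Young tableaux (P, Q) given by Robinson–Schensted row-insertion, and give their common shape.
P = [1, 4, 5] / [2, 6] / [3, 7];  Q = [1, 2, 5] / [3, 6] / [4, 7];  common shape = (3, 2, 2)

Row-insert the values π_1, π_2, … into P one at a time, bumping the leftmost entry strictly greater than the inserted value down to the next row. The recording tableau Q records, in position (i, j), the step at which that cell was added to P.
  Insert 3 (step 1): P = [3];  Q = [1]
  Insert 4 (step 2): P = [3, 4];  Q = [1, 2]
  Insert 2 (step 3): P = [2, 4] / [3];  Q = [1, 2] / [3]
  Insert 1 (step 4): P = [1, 4] / [2] / [3];  Q = [1, 2] / [3] / [4]
  Insert 7 (step 5): P = [1, 4, 7] / [2] / [3];  Q = [1, 2, 5] / [3] / [4]
  Insert 6 (step 6): P = [1, 4, 6] / [2, 7] / [3];  Q = [1, 2, 5] / [3, 6] / [4]
  Insert 5 (step 7): P = [1, 4, 5] / [2, 6] / [3, 7];  Q = [1, 2, 5] / [3, 6] / [4, 7]
Final shape: (3, 2, 2).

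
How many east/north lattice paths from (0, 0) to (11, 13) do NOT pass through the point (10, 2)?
Number of paths = 2495352

Total paths from (0, 0) to (11, 13): C(24, 11) = 2496144. Paths through (10, 2): (paths (0, 0) → (10, 2)) × (paths (10, 2) → (11, 13)) = C(12, 10) · C(12, 1) = 66 · 12 = 792. Avoidance count = 2496144 − 792 = 2495352.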